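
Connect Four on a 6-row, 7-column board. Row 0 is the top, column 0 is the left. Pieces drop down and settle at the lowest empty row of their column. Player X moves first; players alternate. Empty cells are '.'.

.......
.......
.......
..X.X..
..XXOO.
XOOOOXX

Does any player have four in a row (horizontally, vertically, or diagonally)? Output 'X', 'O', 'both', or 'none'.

O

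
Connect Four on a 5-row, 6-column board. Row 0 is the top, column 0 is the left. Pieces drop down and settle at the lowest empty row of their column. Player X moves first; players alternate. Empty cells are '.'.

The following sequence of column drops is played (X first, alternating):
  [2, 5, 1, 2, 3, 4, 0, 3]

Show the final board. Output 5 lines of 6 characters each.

Answer: ......
......
......
..OO..
XXXXOO

Derivation:
Move 1: X drops in col 2, lands at row 4
Move 2: O drops in col 5, lands at row 4
Move 3: X drops in col 1, lands at row 4
Move 4: O drops in col 2, lands at row 3
Move 5: X drops in col 3, lands at row 4
Move 6: O drops in col 4, lands at row 4
Move 7: X drops in col 0, lands at row 4
Move 8: O drops in col 3, lands at row 3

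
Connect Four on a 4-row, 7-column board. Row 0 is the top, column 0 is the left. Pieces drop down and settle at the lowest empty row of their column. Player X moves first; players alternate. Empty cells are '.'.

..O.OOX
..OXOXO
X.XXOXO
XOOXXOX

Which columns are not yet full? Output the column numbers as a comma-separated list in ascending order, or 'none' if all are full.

Answer: 0,1,3

Derivation:
col 0: top cell = '.' → open
col 1: top cell = '.' → open
col 2: top cell = 'O' → FULL
col 3: top cell = '.' → open
col 4: top cell = 'O' → FULL
col 5: top cell = 'O' → FULL
col 6: top cell = 'X' → FULL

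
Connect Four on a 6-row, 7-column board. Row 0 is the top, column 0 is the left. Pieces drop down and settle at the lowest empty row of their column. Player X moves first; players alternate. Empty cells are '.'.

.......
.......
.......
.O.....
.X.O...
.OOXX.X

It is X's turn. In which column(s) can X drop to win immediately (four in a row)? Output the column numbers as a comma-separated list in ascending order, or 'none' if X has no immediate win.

Answer: 5

Derivation:
col 0: drop X → no win
col 1: drop X → no win
col 2: drop X → no win
col 3: drop X → no win
col 4: drop X → no win
col 5: drop X → WIN!
col 6: drop X → no win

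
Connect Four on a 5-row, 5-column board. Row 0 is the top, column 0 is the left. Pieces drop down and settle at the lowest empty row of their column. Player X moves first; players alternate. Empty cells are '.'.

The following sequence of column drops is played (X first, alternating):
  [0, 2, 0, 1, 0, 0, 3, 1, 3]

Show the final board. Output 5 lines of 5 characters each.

Move 1: X drops in col 0, lands at row 4
Move 2: O drops in col 2, lands at row 4
Move 3: X drops in col 0, lands at row 3
Move 4: O drops in col 1, lands at row 4
Move 5: X drops in col 0, lands at row 2
Move 6: O drops in col 0, lands at row 1
Move 7: X drops in col 3, lands at row 4
Move 8: O drops in col 1, lands at row 3
Move 9: X drops in col 3, lands at row 3

Answer: .....
O....
X....
XO.X.
XOOX.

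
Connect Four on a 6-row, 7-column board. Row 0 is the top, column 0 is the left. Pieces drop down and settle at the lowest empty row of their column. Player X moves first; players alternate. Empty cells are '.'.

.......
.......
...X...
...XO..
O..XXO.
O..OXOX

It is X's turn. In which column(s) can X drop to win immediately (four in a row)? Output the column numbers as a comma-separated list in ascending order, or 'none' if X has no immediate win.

col 0: drop X → no win
col 1: drop X → no win
col 2: drop X → no win
col 3: drop X → WIN!
col 4: drop X → no win
col 5: drop X → no win
col 6: drop X → no win

Answer: 3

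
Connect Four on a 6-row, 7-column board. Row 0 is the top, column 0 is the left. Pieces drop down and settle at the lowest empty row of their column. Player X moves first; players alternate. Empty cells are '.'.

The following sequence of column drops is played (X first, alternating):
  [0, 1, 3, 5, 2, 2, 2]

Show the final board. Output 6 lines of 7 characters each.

Answer: .......
.......
.......
..X....
..O....
XOXX.O.

Derivation:
Move 1: X drops in col 0, lands at row 5
Move 2: O drops in col 1, lands at row 5
Move 3: X drops in col 3, lands at row 5
Move 4: O drops in col 5, lands at row 5
Move 5: X drops in col 2, lands at row 5
Move 6: O drops in col 2, lands at row 4
Move 7: X drops in col 2, lands at row 3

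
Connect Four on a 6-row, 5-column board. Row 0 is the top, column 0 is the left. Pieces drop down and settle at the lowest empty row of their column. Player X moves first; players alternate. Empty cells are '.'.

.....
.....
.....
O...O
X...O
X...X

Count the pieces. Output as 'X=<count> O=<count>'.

X=3 O=3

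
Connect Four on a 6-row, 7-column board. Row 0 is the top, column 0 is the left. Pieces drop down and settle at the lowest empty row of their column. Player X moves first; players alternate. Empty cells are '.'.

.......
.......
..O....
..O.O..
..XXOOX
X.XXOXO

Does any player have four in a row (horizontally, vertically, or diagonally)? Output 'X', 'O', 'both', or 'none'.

none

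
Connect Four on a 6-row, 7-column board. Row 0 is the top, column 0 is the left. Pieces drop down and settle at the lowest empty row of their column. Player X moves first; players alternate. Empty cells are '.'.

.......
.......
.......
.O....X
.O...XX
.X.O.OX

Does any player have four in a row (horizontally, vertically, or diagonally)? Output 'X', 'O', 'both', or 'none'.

none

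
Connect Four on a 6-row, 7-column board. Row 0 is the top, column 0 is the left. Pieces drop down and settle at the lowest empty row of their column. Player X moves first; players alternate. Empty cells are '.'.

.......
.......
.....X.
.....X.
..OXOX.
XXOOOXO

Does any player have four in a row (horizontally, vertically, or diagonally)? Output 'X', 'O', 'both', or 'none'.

X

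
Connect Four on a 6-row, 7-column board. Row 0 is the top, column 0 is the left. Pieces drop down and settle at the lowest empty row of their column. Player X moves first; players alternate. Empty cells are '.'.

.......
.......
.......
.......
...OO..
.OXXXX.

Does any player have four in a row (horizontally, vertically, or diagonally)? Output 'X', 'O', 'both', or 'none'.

X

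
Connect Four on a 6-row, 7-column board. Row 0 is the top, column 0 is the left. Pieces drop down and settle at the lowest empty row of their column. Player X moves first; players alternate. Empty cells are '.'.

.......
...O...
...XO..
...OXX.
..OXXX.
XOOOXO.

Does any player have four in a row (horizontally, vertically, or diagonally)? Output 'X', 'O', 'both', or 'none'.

O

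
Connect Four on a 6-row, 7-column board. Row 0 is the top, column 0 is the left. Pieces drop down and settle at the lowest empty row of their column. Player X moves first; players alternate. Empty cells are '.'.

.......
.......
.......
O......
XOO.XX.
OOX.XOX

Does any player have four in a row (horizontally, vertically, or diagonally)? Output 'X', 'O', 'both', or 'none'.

none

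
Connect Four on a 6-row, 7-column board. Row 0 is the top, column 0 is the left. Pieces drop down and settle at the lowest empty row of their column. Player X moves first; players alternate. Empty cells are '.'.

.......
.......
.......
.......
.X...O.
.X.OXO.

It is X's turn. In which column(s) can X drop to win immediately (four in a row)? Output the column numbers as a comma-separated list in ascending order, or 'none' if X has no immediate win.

col 0: drop X → no win
col 1: drop X → no win
col 2: drop X → no win
col 3: drop X → no win
col 4: drop X → no win
col 5: drop X → no win
col 6: drop X → no win

Answer: none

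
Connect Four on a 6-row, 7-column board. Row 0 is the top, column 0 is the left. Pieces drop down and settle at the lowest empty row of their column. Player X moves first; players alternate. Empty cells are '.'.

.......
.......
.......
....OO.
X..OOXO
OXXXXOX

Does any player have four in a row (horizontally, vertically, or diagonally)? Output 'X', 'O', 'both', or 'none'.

X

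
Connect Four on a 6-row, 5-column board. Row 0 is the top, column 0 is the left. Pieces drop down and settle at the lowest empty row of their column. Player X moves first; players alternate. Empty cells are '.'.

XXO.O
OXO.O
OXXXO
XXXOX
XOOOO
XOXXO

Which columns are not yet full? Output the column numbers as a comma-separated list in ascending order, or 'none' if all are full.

Answer: 3

Derivation:
col 0: top cell = 'X' → FULL
col 1: top cell = 'X' → FULL
col 2: top cell = 'O' → FULL
col 3: top cell = '.' → open
col 4: top cell = 'O' → FULL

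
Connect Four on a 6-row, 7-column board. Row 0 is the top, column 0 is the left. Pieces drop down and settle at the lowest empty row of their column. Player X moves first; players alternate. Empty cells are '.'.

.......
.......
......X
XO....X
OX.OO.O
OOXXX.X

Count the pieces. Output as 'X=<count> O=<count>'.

X=8 O=7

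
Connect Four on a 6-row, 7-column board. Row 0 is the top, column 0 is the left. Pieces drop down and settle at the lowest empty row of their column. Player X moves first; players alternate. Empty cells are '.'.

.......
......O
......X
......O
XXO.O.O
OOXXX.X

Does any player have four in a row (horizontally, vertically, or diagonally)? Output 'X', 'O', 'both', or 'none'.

none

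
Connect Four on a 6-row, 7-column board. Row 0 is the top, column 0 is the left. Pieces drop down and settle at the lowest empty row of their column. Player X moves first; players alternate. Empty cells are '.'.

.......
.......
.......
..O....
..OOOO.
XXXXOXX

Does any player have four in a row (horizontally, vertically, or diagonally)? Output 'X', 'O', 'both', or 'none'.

both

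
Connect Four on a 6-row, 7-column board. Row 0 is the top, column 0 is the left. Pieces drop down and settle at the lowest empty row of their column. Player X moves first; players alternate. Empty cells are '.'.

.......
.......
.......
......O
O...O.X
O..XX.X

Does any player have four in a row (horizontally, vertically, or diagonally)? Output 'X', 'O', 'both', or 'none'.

none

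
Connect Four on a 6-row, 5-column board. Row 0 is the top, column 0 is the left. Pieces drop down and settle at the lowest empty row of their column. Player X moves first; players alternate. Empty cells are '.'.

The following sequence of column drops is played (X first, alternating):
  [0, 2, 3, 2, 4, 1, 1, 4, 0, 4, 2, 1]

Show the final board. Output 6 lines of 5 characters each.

Answer: .....
.....
.....
.OX.O
XXO.O
XOOXX

Derivation:
Move 1: X drops in col 0, lands at row 5
Move 2: O drops in col 2, lands at row 5
Move 3: X drops in col 3, lands at row 5
Move 4: O drops in col 2, lands at row 4
Move 5: X drops in col 4, lands at row 5
Move 6: O drops in col 1, lands at row 5
Move 7: X drops in col 1, lands at row 4
Move 8: O drops in col 4, lands at row 4
Move 9: X drops in col 0, lands at row 4
Move 10: O drops in col 4, lands at row 3
Move 11: X drops in col 2, lands at row 3
Move 12: O drops in col 1, lands at row 3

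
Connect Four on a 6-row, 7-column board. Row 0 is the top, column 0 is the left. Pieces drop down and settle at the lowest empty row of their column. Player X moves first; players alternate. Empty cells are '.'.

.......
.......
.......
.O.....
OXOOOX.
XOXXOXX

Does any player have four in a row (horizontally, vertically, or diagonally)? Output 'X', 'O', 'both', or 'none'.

none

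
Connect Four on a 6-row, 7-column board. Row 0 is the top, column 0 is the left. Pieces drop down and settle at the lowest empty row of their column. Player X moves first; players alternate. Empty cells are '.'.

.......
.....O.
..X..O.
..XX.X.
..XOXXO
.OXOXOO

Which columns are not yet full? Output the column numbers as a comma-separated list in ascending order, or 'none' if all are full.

Answer: 0,1,2,3,4,5,6

Derivation:
col 0: top cell = '.' → open
col 1: top cell = '.' → open
col 2: top cell = '.' → open
col 3: top cell = '.' → open
col 4: top cell = '.' → open
col 5: top cell = '.' → open
col 6: top cell = '.' → open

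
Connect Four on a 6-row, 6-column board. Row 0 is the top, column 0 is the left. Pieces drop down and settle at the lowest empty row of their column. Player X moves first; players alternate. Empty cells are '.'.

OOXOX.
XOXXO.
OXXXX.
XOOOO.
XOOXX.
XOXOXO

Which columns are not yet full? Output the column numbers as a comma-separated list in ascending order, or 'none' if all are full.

Answer: 5

Derivation:
col 0: top cell = 'O' → FULL
col 1: top cell = 'O' → FULL
col 2: top cell = 'X' → FULL
col 3: top cell = 'O' → FULL
col 4: top cell = 'X' → FULL
col 5: top cell = '.' → open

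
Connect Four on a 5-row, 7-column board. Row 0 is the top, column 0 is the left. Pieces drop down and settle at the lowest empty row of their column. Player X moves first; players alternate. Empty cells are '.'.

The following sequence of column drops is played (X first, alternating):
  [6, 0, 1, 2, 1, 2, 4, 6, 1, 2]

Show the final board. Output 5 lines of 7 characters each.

Move 1: X drops in col 6, lands at row 4
Move 2: O drops in col 0, lands at row 4
Move 3: X drops in col 1, lands at row 4
Move 4: O drops in col 2, lands at row 4
Move 5: X drops in col 1, lands at row 3
Move 6: O drops in col 2, lands at row 3
Move 7: X drops in col 4, lands at row 4
Move 8: O drops in col 6, lands at row 3
Move 9: X drops in col 1, lands at row 2
Move 10: O drops in col 2, lands at row 2

Answer: .......
.......
.XO....
.XO...O
OXO.X.X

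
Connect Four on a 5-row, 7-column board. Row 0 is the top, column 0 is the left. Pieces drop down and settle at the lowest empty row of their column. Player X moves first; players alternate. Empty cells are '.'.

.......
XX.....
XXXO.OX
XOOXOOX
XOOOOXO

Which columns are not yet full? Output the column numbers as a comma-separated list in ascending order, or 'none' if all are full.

Answer: 0,1,2,3,4,5,6

Derivation:
col 0: top cell = '.' → open
col 1: top cell = '.' → open
col 2: top cell = '.' → open
col 3: top cell = '.' → open
col 4: top cell = '.' → open
col 5: top cell = '.' → open
col 6: top cell = '.' → open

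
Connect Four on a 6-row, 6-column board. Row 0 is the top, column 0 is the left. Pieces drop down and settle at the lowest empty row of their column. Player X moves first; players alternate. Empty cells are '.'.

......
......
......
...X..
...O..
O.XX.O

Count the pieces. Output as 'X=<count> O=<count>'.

X=3 O=3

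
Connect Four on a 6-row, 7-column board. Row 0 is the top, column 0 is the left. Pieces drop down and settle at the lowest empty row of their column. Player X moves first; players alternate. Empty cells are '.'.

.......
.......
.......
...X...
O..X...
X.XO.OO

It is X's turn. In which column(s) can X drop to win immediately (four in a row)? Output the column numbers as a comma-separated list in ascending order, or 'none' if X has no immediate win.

col 0: drop X → no win
col 1: drop X → no win
col 2: drop X → no win
col 3: drop X → no win
col 4: drop X → no win
col 5: drop X → no win
col 6: drop X → no win

Answer: none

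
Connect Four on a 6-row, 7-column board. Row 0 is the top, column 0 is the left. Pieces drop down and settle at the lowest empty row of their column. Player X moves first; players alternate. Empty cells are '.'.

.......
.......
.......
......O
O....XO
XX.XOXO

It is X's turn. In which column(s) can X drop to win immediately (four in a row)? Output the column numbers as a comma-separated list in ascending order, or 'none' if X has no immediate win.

col 0: drop X → no win
col 1: drop X → no win
col 2: drop X → WIN!
col 3: drop X → no win
col 4: drop X → no win
col 5: drop X → no win
col 6: drop X → no win

Answer: 2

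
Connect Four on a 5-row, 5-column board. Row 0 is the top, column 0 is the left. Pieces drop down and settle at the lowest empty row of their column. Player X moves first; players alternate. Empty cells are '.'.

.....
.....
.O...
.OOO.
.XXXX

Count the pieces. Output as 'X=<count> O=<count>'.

X=4 O=4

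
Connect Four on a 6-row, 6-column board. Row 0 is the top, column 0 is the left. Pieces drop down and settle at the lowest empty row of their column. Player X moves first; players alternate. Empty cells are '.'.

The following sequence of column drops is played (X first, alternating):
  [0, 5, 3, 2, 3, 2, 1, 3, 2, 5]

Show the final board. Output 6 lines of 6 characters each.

Move 1: X drops in col 0, lands at row 5
Move 2: O drops in col 5, lands at row 5
Move 3: X drops in col 3, lands at row 5
Move 4: O drops in col 2, lands at row 5
Move 5: X drops in col 3, lands at row 4
Move 6: O drops in col 2, lands at row 4
Move 7: X drops in col 1, lands at row 5
Move 8: O drops in col 3, lands at row 3
Move 9: X drops in col 2, lands at row 3
Move 10: O drops in col 5, lands at row 4

Answer: ......
......
......
..XO..
..OX.O
XXOX.O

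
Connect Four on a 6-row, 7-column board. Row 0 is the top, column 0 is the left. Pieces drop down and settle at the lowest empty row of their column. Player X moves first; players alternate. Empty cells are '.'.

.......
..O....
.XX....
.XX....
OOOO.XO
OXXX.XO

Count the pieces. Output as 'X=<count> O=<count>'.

X=9 O=8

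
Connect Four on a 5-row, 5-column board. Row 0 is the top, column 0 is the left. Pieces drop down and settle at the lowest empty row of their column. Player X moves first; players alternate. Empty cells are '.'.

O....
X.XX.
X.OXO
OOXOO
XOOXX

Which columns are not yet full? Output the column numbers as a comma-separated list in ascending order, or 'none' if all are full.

col 0: top cell = 'O' → FULL
col 1: top cell = '.' → open
col 2: top cell = '.' → open
col 3: top cell = '.' → open
col 4: top cell = '.' → open

Answer: 1,2,3,4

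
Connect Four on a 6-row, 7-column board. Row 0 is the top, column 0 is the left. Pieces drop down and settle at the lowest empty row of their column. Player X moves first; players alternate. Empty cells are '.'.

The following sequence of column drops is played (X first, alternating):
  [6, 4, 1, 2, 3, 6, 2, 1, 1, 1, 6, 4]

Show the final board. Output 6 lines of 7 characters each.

Answer: .......
.......
.O.....
.X....X
.OX.O.O
.XOXO.X

Derivation:
Move 1: X drops in col 6, lands at row 5
Move 2: O drops in col 4, lands at row 5
Move 3: X drops in col 1, lands at row 5
Move 4: O drops in col 2, lands at row 5
Move 5: X drops in col 3, lands at row 5
Move 6: O drops in col 6, lands at row 4
Move 7: X drops in col 2, lands at row 4
Move 8: O drops in col 1, lands at row 4
Move 9: X drops in col 1, lands at row 3
Move 10: O drops in col 1, lands at row 2
Move 11: X drops in col 6, lands at row 3
Move 12: O drops in col 4, lands at row 4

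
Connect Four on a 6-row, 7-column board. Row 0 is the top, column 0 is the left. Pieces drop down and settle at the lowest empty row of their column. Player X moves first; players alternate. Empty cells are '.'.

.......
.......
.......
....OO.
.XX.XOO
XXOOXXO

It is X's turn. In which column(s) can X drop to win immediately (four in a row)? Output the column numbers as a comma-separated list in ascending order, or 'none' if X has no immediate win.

Answer: 3

Derivation:
col 0: drop X → no win
col 1: drop X → no win
col 2: drop X → no win
col 3: drop X → WIN!
col 4: drop X → no win
col 5: drop X → no win
col 6: drop X → no win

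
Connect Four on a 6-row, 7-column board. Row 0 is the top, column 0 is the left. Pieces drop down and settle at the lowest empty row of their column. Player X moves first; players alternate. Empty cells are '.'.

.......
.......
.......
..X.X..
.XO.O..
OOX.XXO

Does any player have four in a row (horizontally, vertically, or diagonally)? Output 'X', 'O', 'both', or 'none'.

none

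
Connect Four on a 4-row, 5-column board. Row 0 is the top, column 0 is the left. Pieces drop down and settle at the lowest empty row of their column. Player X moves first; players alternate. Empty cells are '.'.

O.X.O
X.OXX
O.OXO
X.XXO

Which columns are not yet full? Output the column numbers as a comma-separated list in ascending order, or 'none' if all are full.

Answer: 1,3

Derivation:
col 0: top cell = 'O' → FULL
col 1: top cell = '.' → open
col 2: top cell = 'X' → FULL
col 3: top cell = '.' → open
col 4: top cell = 'O' → FULL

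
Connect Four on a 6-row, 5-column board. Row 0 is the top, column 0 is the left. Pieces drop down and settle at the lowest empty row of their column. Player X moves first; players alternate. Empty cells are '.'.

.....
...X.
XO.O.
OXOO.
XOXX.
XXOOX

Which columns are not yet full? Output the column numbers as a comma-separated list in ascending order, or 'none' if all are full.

col 0: top cell = '.' → open
col 1: top cell = '.' → open
col 2: top cell = '.' → open
col 3: top cell = '.' → open
col 4: top cell = '.' → open

Answer: 0,1,2,3,4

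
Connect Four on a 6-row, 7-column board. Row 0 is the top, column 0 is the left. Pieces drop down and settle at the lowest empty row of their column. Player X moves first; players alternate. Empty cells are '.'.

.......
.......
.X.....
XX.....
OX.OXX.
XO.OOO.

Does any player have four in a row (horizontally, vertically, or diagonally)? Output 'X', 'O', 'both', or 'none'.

none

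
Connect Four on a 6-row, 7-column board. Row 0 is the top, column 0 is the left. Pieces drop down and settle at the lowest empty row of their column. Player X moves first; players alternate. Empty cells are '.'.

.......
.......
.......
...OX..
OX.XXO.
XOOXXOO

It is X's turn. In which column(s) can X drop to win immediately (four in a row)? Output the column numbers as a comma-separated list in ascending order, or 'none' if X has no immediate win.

col 0: drop X → no win
col 1: drop X → no win
col 2: drop X → WIN!
col 3: drop X → no win
col 4: drop X → WIN!
col 5: drop X → no win
col 6: drop X → no win

Answer: 2,4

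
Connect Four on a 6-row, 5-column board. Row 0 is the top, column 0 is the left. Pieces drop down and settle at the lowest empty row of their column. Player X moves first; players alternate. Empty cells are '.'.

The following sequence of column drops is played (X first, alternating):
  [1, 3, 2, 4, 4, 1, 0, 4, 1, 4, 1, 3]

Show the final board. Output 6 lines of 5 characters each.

Answer: .....
.....
.X..O
.X..O
.O.OX
XXXOO

Derivation:
Move 1: X drops in col 1, lands at row 5
Move 2: O drops in col 3, lands at row 5
Move 3: X drops in col 2, lands at row 5
Move 4: O drops in col 4, lands at row 5
Move 5: X drops in col 4, lands at row 4
Move 6: O drops in col 1, lands at row 4
Move 7: X drops in col 0, lands at row 5
Move 8: O drops in col 4, lands at row 3
Move 9: X drops in col 1, lands at row 3
Move 10: O drops in col 4, lands at row 2
Move 11: X drops in col 1, lands at row 2
Move 12: O drops in col 3, lands at row 4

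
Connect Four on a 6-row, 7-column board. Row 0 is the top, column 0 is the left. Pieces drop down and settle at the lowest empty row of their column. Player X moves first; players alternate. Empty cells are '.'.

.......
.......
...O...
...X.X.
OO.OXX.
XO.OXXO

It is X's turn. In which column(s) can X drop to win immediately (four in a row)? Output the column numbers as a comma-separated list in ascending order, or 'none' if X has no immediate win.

col 0: drop X → no win
col 1: drop X → no win
col 2: drop X → no win
col 3: drop X → no win
col 4: drop X → no win
col 5: drop X → WIN!
col 6: drop X → no win

Answer: 5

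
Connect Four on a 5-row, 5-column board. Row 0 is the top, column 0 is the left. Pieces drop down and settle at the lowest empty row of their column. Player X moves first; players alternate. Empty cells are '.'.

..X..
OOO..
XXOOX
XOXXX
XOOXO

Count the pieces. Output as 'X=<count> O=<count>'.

X=10 O=9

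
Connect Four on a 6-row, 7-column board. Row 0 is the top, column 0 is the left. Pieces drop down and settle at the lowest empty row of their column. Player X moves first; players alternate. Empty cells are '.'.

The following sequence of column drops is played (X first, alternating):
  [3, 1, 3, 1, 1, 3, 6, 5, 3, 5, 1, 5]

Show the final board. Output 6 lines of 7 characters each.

Move 1: X drops in col 3, lands at row 5
Move 2: O drops in col 1, lands at row 5
Move 3: X drops in col 3, lands at row 4
Move 4: O drops in col 1, lands at row 4
Move 5: X drops in col 1, lands at row 3
Move 6: O drops in col 3, lands at row 3
Move 7: X drops in col 6, lands at row 5
Move 8: O drops in col 5, lands at row 5
Move 9: X drops in col 3, lands at row 2
Move 10: O drops in col 5, lands at row 4
Move 11: X drops in col 1, lands at row 2
Move 12: O drops in col 5, lands at row 3

Answer: .......
.......
.X.X...
.X.O.O.
.O.X.O.
.O.X.OX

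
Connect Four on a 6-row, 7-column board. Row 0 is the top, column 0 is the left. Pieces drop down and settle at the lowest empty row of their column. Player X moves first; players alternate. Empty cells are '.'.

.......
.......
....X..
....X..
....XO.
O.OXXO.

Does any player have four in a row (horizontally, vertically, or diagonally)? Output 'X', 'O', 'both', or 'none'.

X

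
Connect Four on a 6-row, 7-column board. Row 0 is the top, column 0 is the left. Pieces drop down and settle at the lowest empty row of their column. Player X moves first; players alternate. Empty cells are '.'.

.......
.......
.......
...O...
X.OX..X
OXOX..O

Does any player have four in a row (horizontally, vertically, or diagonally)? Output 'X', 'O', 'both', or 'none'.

none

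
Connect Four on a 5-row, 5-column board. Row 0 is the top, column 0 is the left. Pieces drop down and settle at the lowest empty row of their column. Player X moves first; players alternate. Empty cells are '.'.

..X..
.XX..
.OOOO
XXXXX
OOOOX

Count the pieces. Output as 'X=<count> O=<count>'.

X=9 O=8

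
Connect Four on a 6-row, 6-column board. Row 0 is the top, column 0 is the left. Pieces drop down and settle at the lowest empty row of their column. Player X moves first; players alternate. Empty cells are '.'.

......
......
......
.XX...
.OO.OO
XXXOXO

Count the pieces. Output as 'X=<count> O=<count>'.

X=6 O=6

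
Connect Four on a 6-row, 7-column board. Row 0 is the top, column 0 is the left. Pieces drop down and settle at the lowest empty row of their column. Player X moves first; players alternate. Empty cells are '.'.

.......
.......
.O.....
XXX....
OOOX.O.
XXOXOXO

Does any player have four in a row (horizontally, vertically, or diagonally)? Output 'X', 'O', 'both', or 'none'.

none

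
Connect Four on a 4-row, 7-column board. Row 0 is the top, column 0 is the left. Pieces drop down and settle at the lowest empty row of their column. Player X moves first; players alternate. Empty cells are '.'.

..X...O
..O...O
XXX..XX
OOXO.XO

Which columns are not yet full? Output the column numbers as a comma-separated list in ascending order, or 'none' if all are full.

Answer: 0,1,3,4,5

Derivation:
col 0: top cell = '.' → open
col 1: top cell = '.' → open
col 2: top cell = 'X' → FULL
col 3: top cell = '.' → open
col 4: top cell = '.' → open
col 5: top cell = '.' → open
col 6: top cell = 'O' → FULL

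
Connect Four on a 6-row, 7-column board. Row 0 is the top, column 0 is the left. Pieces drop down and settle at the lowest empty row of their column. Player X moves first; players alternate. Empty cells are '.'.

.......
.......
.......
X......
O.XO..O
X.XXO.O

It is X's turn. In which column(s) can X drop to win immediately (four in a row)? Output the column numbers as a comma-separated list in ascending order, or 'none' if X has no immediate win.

col 0: drop X → no win
col 1: drop X → WIN!
col 2: drop X → no win
col 3: drop X → no win
col 4: drop X → no win
col 5: drop X → no win
col 6: drop X → no win

Answer: 1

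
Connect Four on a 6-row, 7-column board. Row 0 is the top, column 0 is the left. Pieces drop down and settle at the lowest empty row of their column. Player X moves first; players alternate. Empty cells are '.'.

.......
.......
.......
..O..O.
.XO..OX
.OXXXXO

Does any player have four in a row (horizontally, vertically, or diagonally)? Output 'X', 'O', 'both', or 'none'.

X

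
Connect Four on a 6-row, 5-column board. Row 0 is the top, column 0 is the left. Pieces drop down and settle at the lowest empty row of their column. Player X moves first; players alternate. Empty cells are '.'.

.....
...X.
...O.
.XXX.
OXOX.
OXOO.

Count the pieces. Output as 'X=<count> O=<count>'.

X=7 O=6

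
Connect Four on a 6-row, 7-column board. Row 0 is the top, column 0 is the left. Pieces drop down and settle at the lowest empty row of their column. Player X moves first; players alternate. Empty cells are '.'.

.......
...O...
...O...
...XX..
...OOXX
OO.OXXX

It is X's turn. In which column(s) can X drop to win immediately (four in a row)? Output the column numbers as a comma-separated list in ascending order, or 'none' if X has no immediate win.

Answer: none

Derivation:
col 0: drop X → no win
col 1: drop X → no win
col 2: drop X → no win
col 3: drop X → no win
col 4: drop X → no win
col 5: drop X → no win
col 6: drop X → no win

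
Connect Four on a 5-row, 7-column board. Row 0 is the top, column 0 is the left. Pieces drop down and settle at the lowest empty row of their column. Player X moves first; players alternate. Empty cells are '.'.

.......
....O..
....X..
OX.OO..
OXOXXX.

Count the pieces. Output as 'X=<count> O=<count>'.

X=6 O=6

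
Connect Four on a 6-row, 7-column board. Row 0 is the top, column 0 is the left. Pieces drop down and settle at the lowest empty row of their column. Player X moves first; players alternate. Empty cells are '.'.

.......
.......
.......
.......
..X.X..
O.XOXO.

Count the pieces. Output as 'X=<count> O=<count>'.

X=4 O=3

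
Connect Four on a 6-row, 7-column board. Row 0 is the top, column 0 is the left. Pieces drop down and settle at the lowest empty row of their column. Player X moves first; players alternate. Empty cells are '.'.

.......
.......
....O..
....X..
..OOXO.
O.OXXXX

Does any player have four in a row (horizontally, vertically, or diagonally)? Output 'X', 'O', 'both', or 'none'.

X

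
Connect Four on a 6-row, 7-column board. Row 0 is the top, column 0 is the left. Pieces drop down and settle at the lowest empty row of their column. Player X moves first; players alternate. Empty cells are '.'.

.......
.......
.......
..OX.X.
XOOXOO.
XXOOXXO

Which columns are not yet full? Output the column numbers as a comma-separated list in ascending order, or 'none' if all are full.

Answer: 0,1,2,3,4,5,6

Derivation:
col 0: top cell = '.' → open
col 1: top cell = '.' → open
col 2: top cell = '.' → open
col 3: top cell = '.' → open
col 4: top cell = '.' → open
col 5: top cell = '.' → open
col 6: top cell = '.' → open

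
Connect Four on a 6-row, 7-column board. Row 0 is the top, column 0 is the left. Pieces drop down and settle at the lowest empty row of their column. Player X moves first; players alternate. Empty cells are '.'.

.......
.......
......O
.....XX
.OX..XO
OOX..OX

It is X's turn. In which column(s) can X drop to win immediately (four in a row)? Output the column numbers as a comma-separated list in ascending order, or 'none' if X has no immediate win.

col 0: drop X → no win
col 1: drop X → no win
col 2: drop X → no win
col 3: drop X → no win
col 4: drop X → no win
col 5: drop X → no win
col 6: drop X → no win

Answer: none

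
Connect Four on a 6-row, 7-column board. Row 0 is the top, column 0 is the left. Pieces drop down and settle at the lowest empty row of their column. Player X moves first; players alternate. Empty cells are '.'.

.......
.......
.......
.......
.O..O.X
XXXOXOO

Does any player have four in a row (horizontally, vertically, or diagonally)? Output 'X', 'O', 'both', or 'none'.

none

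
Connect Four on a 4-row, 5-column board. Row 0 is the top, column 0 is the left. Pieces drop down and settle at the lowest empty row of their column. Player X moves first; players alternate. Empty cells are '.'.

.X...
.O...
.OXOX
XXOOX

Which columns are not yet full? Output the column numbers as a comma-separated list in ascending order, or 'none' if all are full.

col 0: top cell = '.' → open
col 1: top cell = 'X' → FULL
col 2: top cell = '.' → open
col 3: top cell = '.' → open
col 4: top cell = '.' → open

Answer: 0,2,3,4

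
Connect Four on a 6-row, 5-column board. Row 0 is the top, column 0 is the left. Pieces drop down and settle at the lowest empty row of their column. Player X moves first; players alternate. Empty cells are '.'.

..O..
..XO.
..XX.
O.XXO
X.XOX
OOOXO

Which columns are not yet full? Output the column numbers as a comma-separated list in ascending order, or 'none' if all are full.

Answer: 0,1,3,4

Derivation:
col 0: top cell = '.' → open
col 1: top cell = '.' → open
col 2: top cell = 'O' → FULL
col 3: top cell = '.' → open
col 4: top cell = '.' → open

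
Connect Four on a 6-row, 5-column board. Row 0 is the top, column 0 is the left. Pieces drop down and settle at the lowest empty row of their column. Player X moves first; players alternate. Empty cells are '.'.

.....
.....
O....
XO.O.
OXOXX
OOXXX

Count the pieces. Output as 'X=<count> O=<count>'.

X=7 O=7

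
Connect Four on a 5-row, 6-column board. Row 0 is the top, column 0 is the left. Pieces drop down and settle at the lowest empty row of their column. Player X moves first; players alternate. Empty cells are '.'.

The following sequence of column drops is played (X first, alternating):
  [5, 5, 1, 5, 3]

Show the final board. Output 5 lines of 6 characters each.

Answer: ......
......
.....O
.....O
.X.X.X

Derivation:
Move 1: X drops in col 5, lands at row 4
Move 2: O drops in col 5, lands at row 3
Move 3: X drops in col 1, lands at row 4
Move 4: O drops in col 5, lands at row 2
Move 5: X drops in col 3, lands at row 4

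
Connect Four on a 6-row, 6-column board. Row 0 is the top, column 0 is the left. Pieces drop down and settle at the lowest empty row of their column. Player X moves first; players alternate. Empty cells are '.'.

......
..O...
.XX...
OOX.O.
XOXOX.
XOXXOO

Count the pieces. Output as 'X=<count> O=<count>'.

X=9 O=9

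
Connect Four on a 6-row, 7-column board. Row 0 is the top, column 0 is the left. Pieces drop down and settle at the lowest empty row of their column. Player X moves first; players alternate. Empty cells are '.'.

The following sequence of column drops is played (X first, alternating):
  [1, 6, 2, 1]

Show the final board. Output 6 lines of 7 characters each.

Move 1: X drops in col 1, lands at row 5
Move 2: O drops in col 6, lands at row 5
Move 3: X drops in col 2, lands at row 5
Move 4: O drops in col 1, lands at row 4

Answer: .......
.......
.......
.......
.O.....
.XX...O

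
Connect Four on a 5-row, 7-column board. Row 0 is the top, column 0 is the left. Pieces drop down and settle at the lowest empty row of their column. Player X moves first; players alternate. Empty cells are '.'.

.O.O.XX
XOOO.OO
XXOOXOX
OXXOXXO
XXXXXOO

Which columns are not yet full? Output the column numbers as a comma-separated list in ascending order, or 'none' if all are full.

col 0: top cell = '.' → open
col 1: top cell = 'O' → FULL
col 2: top cell = '.' → open
col 3: top cell = 'O' → FULL
col 4: top cell = '.' → open
col 5: top cell = 'X' → FULL
col 6: top cell = 'X' → FULL

Answer: 0,2,4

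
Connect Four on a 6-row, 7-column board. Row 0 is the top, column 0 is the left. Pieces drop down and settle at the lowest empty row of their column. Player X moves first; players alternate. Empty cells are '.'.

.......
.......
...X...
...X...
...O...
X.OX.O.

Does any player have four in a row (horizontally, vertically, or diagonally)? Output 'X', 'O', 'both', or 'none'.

none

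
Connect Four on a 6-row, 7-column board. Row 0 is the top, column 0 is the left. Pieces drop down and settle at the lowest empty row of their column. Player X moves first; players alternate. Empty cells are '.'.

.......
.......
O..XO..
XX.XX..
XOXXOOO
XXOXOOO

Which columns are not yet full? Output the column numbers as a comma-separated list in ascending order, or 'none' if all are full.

col 0: top cell = '.' → open
col 1: top cell = '.' → open
col 2: top cell = '.' → open
col 3: top cell = '.' → open
col 4: top cell = '.' → open
col 5: top cell = '.' → open
col 6: top cell = '.' → open

Answer: 0,1,2,3,4,5,6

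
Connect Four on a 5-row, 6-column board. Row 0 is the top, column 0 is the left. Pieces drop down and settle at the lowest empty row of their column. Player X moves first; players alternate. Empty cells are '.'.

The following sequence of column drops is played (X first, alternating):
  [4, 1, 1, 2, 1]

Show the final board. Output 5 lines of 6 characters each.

Answer: ......
......
.X....
.X....
.OO.X.

Derivation:
Move 1: X drops in col 4, lands at row 4
Move 2: O drops in col 1, lands at row 4
Move 3: X drops in col 1, lands at row 3
Move 4: O drops in col 2, lands at row 4
Move 5: X drops in col 1, lands at row 2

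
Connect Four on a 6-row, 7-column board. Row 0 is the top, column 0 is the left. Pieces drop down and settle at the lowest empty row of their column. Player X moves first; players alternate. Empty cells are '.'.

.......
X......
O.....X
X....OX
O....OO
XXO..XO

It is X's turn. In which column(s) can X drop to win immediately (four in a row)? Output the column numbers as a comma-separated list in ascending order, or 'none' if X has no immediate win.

Answer: none

Derivation:
col 0: drop X → no win
col 1: drop X → no win
col 2: drop X → no win
col 3: drop X → no win
col 4: drop X → no win
col 5: drop X → no win
col 6: drop X → no win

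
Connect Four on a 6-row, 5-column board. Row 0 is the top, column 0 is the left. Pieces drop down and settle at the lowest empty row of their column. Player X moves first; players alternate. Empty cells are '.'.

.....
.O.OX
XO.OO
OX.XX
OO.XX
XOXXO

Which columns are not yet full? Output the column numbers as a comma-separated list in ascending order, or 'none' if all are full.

Answer: 0,1,2,3,4

Derivation:
col 0: top cell = '.' → open
col 1: top cell = '.' → open
col 2: top cell = '.' → open
col 3: top cell = '.' → open
col 4: top cell = '.' → open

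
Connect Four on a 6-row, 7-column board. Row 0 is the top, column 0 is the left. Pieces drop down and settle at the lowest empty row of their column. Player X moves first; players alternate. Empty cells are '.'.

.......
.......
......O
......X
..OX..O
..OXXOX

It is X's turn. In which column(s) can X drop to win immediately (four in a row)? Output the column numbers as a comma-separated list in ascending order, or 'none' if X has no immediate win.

col 0: drop X → no win
col 1: drop X → no win
col 2: drop X → no win
col 3: drop X → no win
col 4: drop X → no win
col 5: drop X → no win
col 6: drop X → no win

Answer: none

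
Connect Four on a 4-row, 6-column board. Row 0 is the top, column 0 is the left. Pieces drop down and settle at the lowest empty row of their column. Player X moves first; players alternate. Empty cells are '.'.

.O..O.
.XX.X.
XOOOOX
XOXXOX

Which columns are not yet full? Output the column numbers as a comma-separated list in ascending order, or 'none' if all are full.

col 0: top cell = '.' → open
col 1: top cell = 'O' → FULL
col 2: top cell = '.' → open
col 3: top cell = '.' → open
col 4: top cell = 'O' → FULL
col 5: top cell = '.' → open

Answer: 0,2,3,5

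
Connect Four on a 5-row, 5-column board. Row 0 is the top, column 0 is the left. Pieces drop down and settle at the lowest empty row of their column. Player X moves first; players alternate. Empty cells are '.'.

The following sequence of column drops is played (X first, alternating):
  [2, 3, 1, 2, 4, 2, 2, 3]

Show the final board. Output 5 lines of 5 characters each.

Answer: .....
..X..
..O..
..OO.
.XXOX

Derivation:
Move 1: X drops in col 2, lands at row 4
Move 2: O drops in col 3, lands at row 4
Move 3: X drops in col 1, lands at row 4
Move 4: O drops in col 2, lands at row 3
Move 5: X drops in col 4, lands at row 4
Move 6: O drops in col 2, lands at row 2
Move 7: X drops in col 2, lands at row 1
Move 8: O drops in col 3, lands at row 3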